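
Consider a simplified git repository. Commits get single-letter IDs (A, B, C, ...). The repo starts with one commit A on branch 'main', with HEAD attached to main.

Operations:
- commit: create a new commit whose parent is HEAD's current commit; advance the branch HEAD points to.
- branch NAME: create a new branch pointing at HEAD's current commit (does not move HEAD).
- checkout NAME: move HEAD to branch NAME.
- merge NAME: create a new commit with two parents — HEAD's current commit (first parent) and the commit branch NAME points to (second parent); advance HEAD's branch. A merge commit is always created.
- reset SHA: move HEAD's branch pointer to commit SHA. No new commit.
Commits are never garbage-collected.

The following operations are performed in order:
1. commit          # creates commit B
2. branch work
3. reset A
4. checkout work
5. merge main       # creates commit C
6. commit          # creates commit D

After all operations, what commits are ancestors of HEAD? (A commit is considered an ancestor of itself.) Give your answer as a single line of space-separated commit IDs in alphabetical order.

Answer: A B C D

Derivation:
After op 1 (commit): HEAD=main@B [main=B]
After op 2 (branch): HEAD=main@B [main=B work=B]
After op 3 (reset): HEAD=main@A [main=A work=B]
After op 4 (checkout): HEAD=work@B [main=A work=B]
After op 5 (merge): HEAD=work@C [main=A work=C]
After op 6 (commit): HEAD=work@D [main=A work=D]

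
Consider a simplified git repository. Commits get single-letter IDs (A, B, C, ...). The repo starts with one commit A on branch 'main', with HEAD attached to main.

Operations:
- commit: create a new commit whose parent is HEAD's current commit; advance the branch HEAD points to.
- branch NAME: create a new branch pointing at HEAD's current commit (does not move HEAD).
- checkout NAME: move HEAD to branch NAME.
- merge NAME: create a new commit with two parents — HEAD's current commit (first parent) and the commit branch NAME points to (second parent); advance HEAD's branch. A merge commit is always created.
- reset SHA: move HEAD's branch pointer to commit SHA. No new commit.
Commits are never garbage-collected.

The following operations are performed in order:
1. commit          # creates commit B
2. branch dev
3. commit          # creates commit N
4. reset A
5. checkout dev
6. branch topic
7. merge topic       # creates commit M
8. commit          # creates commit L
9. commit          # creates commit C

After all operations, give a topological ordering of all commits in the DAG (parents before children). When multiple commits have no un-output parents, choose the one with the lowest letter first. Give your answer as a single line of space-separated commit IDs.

After op 1 (commit): HEAD=main@B [main=B]
After op 2 (branch): HEAD=main@B [dev=B main=B]
After op 3 (commit): HEAD=main@N [dev=B main=N]
After op 4 (reset): HEAD=main@A [dev=B main=A]
After op 5 (checkout): HEAD=dev@B [dev=B main=A]
After op 6 (branch): HEAD=dev@B [dev=B main=A topic=B]
After op 7 (merge): HEAD=dev@M [dev=M main=A topic=B]
After op 8 (commit): HEAD=dev@L [dev=L main=A topic=B]
After op 9 (commit): HEAD=dev@C [dev=C main=A topic=B]
commit A: parents=[]
commit B: parents=['A']
commit C: parents=['L']
commit L: parents=['M']
commit M: parents=['B', 'B']
commit N: parents=['B']

Answer: A B M L C N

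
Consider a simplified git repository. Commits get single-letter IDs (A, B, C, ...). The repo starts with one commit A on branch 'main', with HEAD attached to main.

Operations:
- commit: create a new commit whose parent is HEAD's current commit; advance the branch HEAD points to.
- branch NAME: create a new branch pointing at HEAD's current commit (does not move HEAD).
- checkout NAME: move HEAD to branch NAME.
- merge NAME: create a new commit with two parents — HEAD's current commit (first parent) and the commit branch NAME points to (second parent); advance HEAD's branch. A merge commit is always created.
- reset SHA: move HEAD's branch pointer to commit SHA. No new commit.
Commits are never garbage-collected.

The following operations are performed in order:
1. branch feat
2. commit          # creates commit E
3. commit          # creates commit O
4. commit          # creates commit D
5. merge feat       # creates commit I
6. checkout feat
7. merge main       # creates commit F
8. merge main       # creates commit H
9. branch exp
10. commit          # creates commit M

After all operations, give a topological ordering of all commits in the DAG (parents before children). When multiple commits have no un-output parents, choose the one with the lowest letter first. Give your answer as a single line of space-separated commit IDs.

After op 1 (branch): HEAD=main@A [feat=A main=A]
After op 2 (commit): HEAD=main@E [feat=A main=E]
After op 3 (commit): HEAD=main@O [feat=A main=O]
After op 4 (commit): HEAD=main@D [feat=A main=D]
After op 5 (merge): HEAD=main@I [feat=A main=I]
After op 6 (checkout): HEAD=feat@A [feat=A main=I]
After op 7 (merge): HEAD=feat@F [feat=F main=I]
After op 8 (merge): HEAD=feat@H [feat=H main=I]
After op 9 (branch): HEAD=feat@H [exp=H feat=H main=I]
After op 10 (commit): HEAD=feat@M [exp=H feat=M main=I]
commit A: parents=[]
commit D: parents=['O']
commit E: parents=['A']
commit F: parents=['A', 'I']
commit H: parents=['F', 'I']
commit I: parents=['D', 'A']
commit M: parents=['H']
commit O: parents=['E']

Answer: A E O D I F H M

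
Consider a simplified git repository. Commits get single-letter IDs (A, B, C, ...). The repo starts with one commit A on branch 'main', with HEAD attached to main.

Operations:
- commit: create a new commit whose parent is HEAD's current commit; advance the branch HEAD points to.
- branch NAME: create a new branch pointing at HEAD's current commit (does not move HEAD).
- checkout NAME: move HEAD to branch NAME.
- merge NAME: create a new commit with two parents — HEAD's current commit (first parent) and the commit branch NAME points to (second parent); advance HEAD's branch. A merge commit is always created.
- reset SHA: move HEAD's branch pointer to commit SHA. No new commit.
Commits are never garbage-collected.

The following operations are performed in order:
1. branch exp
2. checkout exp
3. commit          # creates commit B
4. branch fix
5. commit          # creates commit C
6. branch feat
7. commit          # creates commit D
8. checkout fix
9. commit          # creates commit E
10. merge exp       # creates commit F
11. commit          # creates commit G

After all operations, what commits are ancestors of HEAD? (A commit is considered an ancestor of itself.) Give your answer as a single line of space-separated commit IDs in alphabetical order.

After op 1 (branch): HEAD=main@A [exp=A main=A]
After op 2 (checkout): HEAD=exp@A [exp=A main=A]
After op 3 (commit): HEAD=exp@B [exp=B main=A]
After op 4 (branch): HEAD=exp@B [exp=B fix=B main=A]
After op 5 (commit): HEAD=exp@C [exp=C fix=B main=A]
After op 6 (branch): HEAD=exp@C [exp=C feat=C fix=B main=A]
After op 7 (commit): HEAD=exp@D [exp=D feat=C fix=B main=A]
After op 8 (checkout): HEAD=fix@B [exp=D feat=C fix=B main=A]
After op 9 (commit): HEAD=fix@E [exp=D feat=C fix=E main=A]
After op 10 (merge): HEAD=fix@F [exp=D feat=C fix=F main=A]
After op 11 (commit): HEAD=fix@G [exp=D feat=C fix=G main=A]

Answer: A B C D E F G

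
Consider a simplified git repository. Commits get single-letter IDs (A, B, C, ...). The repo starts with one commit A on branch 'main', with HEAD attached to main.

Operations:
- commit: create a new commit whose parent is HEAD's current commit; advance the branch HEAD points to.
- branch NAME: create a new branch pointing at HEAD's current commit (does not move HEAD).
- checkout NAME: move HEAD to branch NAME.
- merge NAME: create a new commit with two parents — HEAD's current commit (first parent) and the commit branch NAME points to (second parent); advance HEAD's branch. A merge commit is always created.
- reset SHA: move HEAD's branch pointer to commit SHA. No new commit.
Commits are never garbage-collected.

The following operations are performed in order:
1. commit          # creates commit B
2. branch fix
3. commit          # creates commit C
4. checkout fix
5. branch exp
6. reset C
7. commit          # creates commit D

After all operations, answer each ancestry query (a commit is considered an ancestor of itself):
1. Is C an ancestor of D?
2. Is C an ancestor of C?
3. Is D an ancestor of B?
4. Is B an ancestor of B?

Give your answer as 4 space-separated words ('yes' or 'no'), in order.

After op 1 (commit): HEAD=main@B [main=B]
After op 2 (branch): HEAD=main@B [fix=B main=B]
After op 3 (commit): HEAD=main@C [fix=B main=C]
After op 4 (checkout): HEAD=fix@B [fix=B main=C]
After op 5 (branch): HEAD=fix@B [exp=B fix=B main=C]
After op 6 (reset): HEAD=fix@C [exp=B fix=C main=C]
After op 7 (commit): HEAD=fix@D [exp=B fix=D main=C]
ancestors(D) = {A,B,C,D}; C in? yes
ancestors(C) = {A,B,C}; C in? yes
ancestors(B) = {A,B}; D in? no
ancestors(B) = {A,B}; B in? yes

Answer: yes yes no yes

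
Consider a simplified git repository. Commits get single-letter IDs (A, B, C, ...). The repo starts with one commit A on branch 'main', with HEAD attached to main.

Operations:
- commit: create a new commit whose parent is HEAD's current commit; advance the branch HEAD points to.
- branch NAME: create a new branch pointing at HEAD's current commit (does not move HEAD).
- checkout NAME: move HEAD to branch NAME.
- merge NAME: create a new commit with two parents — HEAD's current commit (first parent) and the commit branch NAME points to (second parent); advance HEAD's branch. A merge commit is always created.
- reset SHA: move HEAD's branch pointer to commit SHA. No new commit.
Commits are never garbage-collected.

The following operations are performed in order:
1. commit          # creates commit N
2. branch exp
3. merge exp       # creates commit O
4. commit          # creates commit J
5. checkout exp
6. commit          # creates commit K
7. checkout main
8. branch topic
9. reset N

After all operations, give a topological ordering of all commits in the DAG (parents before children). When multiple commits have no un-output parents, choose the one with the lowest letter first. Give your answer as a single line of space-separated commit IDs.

Answer: A N K O J

Derivation:
After op 1 (commit): HEAD=main@N [main=N]
After op 2 (branch): HEAD=main@N [exp=N main=N]
After op 3 (merge): HEAD=main@O [exp=N main=O]
After op 4 (commit): HEAD=main@J [exp=N main=J]
After op 5 (checkout): HEAD=exp@N [exp=N main=J]
After op 6 (commit): HEAD=exp@K [exp=K main=J]
After op 7 (checkout): HEAD=main@J [exp=K main=J]
After op 8 (branch): HEAD=main@J [exp=K main=J topic=J]
After op 9 (reset): HEAD=main@N [exp=K main=N topic=J]
commit A: parents=[]
commit J: parents=['O']
commit K: parents=['N']
commit N: parents=['A']
commit O: parents=['N', 'N']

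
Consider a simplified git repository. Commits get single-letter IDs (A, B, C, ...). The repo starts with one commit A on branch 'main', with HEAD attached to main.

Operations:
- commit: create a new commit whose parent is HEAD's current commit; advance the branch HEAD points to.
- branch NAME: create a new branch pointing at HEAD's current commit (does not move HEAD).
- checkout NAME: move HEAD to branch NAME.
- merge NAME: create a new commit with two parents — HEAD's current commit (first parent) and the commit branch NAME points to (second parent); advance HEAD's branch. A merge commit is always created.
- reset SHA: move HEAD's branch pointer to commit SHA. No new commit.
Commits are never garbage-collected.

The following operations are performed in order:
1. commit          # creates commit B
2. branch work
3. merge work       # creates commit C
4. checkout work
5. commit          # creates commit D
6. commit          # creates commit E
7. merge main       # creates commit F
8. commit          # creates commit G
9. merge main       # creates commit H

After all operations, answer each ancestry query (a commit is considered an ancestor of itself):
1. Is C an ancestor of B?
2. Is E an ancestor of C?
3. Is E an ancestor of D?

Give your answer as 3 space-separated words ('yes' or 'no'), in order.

Answer: no no no

Derivation:
After op 1 (commit): HEAD=main@B [main=B]
After op 2 (branch): HEAD=main@B [main=B work=B]
After op 3 (merge): HEAD=main@C [main=C work=B]
After op 4 (checkout): HEAD=work@B [main=C work=B]
After op 5 (commit): HEAD=work@D [main=C work=D]
After op 6 (commit): HEAD=work@E [main=C work=E]
After op 7 (merge): HEAD=work@F [main=C work=F]
After op 8 (commit): HEAD=work@G [main=C work=G]
After op 9 (merge): HEAD=work@H [main=C work=H]
ancestors(B) = {A,B}; C in? no
ancestors(C) = {A,B,C}; E in? no
ancestors(D) = {A,B,D}; E in? no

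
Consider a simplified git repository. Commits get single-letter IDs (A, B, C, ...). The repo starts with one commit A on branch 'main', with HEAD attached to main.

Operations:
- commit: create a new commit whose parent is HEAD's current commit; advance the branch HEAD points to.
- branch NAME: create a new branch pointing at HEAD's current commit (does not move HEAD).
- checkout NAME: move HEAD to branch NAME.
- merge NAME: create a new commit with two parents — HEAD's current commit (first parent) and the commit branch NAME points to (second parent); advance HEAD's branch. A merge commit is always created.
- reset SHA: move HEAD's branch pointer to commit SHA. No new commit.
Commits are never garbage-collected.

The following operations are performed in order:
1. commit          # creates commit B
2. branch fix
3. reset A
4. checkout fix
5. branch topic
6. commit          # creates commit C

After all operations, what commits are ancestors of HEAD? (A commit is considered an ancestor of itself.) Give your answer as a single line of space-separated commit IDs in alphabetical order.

After op 1 (commit): HEAD=main@B [main=B]
After op 2 (branch): HEAD=main@B [fix=B main=B]
After op 3 (reset): HEAD=main@A [fix=B main=A]
After op 4 (checkout): HEAD=fix@B [fix=B main=A]
After op 5 (branch): HEAD=fix@B [fix=B main=A topic=B]
After op 6 (commit): HEAD=fix@C [fix=C main=A topic=B]

Answer: A B C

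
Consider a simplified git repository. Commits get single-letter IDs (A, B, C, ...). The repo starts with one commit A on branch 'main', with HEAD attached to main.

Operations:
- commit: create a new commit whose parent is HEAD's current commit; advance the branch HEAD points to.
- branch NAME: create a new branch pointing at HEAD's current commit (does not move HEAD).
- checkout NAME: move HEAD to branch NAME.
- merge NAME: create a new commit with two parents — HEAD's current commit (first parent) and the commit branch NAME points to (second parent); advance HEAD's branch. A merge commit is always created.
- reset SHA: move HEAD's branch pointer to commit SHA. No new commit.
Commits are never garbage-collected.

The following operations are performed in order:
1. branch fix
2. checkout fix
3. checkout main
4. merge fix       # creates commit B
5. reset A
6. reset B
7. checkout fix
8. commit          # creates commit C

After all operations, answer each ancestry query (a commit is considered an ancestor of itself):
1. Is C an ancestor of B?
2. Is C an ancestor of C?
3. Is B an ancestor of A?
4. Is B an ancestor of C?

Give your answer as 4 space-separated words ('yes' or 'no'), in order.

Answer: no yes no no

Derivation:
After op 1 (branch): HEAD=main@A [fix=A main=A]
After op 2 (checkout): HEAD=fix@A [fix=A main=A]
After op 3 (checkout): HEAD=main@A [fix=A main=A]
After op 4 (merge): HEAD=main@B [fix=A main=B]
After op 5 (reset): HEAD=main@A [fix=A main=A]
After op 6 (reset): HEAD=main@B [fix=A main=B]
After op 7 (checkout): HEAD=fix@A [fix=A main=B]
After op 8 (commit): HEAD=fix@C [fix=C main=B]
ancestors(B) = {A,B}; C in? no
ancestors(C) = {A,C}; C in? yes
ancestors(A) = {A}; B in? no
ancestors(C) = {A,C}; B in? no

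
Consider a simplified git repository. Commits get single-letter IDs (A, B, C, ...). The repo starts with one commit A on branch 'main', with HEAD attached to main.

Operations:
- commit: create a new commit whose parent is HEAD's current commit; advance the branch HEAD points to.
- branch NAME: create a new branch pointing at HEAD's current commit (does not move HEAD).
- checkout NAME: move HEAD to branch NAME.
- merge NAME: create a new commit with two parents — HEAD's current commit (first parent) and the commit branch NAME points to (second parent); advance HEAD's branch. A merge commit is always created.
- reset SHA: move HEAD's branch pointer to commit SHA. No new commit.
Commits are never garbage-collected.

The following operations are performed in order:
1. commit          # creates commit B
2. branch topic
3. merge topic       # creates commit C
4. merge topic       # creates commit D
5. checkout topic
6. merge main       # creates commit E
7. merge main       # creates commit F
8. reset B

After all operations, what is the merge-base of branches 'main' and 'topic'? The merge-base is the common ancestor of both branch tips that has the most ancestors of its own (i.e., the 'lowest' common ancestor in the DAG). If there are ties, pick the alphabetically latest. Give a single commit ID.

Answer: B

Derivation:
After op 1 (commit): HEAD=main@B [main=B]
After op 2 (branch): HEAD=main@B [main=B topic=B]
After op 3 (merge): HEAD=main@C [main=C topic=B]
After op 4 (merge): HEAD=main@D [main=D topic=B]
After op 5 (checkout): HEAD=topic@B [main=D topic=B]
After op 6 (merge): HEAD=topic@E [main=D topic=E]
After op 7 (merge): HEAD=topic@F [main=D topic=F]
After op 8 (reset): HEAD=topic@B [main=D topic=B]
ancestors(main=D): ['A', 'B', 'C', 'D']
ancestors(topic=B): ['A', 'B']
common: ['A', 'B']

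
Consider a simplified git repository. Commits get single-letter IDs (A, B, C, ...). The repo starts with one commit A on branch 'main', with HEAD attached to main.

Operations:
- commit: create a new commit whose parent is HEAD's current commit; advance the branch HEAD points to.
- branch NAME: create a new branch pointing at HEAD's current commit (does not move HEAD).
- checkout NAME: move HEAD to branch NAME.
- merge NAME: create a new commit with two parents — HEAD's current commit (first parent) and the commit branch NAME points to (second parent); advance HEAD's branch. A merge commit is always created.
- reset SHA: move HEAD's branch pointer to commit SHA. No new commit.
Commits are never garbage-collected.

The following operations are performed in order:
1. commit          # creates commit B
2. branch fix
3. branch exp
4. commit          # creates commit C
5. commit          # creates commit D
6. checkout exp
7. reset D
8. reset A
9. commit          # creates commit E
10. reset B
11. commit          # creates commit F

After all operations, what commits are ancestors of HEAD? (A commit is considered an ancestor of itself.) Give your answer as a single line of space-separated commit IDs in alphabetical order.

Answer: A B F

Derivation:
After op 1 (commit): HEAD=main@B [main=B]
After op 2 (branch): HEAD=main@B [fix=B main=B]
After op 3 (branch): HEAD=main@B [exp=B fix=B main=B]
After op 4 (commit): HEAD=main@C [exp=B fix=B main=C]
After op 5 (commit): HEAD=main@D [exp=B fix=B main=D]
After op 6 (checkout): HEAD=exp@B [exp=B fix=B main=D]
After op 7 (reset): HEAD=exp@D [exp=D fix=B main=D]
After op 8 (reset): HEAD=exp@A [exp=A fix=B main=D]
After op 9 (commit): HEAD=exp@E [exp=E fix=B main=D]
After op 10 (reset): HEAD=exp@B [exp=B fix=B main=D]
After op 11 (commit): HEAD=exp@F [exp=F fix=B main=D]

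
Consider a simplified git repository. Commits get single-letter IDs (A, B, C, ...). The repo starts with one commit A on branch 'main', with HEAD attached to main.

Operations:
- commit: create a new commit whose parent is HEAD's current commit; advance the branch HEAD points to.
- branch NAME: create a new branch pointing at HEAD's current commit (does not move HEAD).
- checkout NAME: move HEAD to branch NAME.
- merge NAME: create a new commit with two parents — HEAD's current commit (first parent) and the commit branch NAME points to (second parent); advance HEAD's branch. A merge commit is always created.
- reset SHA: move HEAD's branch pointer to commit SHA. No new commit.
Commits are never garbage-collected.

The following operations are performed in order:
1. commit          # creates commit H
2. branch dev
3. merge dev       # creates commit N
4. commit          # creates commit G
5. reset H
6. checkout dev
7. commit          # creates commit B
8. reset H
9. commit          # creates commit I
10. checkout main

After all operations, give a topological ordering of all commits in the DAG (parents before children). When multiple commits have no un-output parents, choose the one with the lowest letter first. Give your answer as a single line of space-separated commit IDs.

Answer: A H B I N G

Derivation:
After op 1 (commit): HEAD=main@H [main=H]
After op 2 (branch): HEAD=main@H [dev=H main=H]
After op 3 (merge): HEAD=main@N [dev=H main=N]
After op 4 (commit): HEAD=main@G [dev=H main=G]
After op 5 (reset): HEAD=main@H [dev=H main=H]
After op 6 (checkout): HEAD=dev@H [dev=H main=H]
After op 7 (commit): HEAD=dev@B [dev=B main=H]
After op 8 (reset): HEAD=dev@H [dev=H main=H]
After op 9 (commit): HEAD=dev@I [dev=I main=H]
After op 10 (checkout): HEAD=main@H [dev=I main=H]
commit A: parents=[]
commit B: parents=['H']
commit G: parents=['N']
commit H: parents=['A']
commit I: parents=['H']
commit N: parents=['H', 'H']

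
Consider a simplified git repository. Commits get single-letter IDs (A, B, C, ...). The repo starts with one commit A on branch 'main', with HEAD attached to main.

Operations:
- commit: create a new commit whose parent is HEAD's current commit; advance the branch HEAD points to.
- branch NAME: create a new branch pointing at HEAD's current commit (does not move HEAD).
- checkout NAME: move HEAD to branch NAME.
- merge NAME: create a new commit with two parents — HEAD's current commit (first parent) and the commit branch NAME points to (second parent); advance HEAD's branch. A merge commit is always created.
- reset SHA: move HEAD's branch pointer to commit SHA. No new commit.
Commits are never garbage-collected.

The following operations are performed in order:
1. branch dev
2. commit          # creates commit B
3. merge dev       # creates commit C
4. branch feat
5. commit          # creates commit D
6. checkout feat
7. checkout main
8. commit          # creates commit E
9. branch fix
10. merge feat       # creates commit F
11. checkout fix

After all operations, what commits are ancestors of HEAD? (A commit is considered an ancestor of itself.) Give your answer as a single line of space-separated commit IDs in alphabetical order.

Answer: A B C D E

Derivation:
After op 1 (branch): HEAD=main@A [dev=A main=A]
After op 2 (commit): HEAD=main@B [dev=A main=B]
After op 3 (merge): HEAD=main@C [dev=A main=C]
After op 4 (branch): HEAD=main@C [dev=A feat=C main=C]
After op 5 (commit): HEAD=main@D [dev=A feat=C main=D]
After op 6 (checkout): HEAD=feat@C [dev=A feat=C main=D]
After op 7 (checkout): HEAD=main@D [dev=A feat=C main=D]
After op 8 (commit): HEAD=main@E [dev=A feat=C main=E]
After op 9 (branch): HEAD=main@E [dev=A feat=C fix=E main=E]
After op 10 (merge): HEAD=main@F [dev=A feat=C fix=E main=F]
After op 11 (checkout): HEAD=fix@E [dev=A feat=C fix=E main=F]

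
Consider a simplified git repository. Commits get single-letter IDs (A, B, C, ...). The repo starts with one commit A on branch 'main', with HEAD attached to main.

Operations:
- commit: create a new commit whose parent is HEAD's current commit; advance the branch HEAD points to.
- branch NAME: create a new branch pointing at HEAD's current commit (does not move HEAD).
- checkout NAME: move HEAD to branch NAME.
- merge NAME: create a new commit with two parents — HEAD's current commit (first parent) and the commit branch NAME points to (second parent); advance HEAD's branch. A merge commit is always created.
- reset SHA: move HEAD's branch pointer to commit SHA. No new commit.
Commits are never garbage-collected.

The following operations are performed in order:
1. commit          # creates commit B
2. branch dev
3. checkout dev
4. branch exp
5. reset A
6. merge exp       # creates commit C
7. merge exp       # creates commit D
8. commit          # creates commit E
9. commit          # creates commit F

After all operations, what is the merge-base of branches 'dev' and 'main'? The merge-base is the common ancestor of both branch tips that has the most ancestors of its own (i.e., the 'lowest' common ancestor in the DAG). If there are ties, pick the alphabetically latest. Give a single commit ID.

After op 1 (commit): HEAD=main@B [main=B]
After op 2 (branch): HEAD=main@B [dev=B main=B]
After op 3 (checkout): HEAD=dev@B [dev=B main=B]
After op 4 (branch): HEAD=dev@B [dev=B exp=B main=B]
After op 5 (reset): HEAD=dev@A [dev=A exp=B main=B]
After op 6 (merge): HEAD=dev@C [dev=C exp=B main=B]
After op 7 (merge): HEAD=dev@D [dev=D exp=B main=B]
After op 8 (commit): HEAD=dev@E [dev=E exp=B main=B]
After op 9 (commit): HEAD=dev@F [dev=F exp=B main=B]
ancestors(dev=F): ['A', 'B', 'C', 'D', 'E', 'F']
ancestors(main=B): ['A', 'B']
common: ['A', 'B']

Answer: B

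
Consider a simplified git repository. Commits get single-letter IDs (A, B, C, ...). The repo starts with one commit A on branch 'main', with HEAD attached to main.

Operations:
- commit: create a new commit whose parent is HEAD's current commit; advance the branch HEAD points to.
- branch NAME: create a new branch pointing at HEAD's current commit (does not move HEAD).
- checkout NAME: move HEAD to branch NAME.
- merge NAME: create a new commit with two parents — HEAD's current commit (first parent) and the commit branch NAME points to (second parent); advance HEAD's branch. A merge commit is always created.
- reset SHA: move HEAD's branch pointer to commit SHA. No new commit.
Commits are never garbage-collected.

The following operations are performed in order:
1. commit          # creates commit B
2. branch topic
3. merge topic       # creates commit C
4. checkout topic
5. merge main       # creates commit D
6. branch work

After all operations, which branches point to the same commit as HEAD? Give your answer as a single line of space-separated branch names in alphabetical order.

After op 1 (commit): HEAD=main@B [main=B]
After op 2 (branch): HEAD=main@B [main=B topic=B]
After op 3 (merge): HEAD=main@C [main=C topic=B]
After op 4 (checkout): HEAD=topic@B [main=C topic=B]
After op 5 (merge): HEAD=topic@D [main=C topic=D]
After op 6 (branch): HEAD=topic@D [main=C topic=D work=D]

Answer: topic work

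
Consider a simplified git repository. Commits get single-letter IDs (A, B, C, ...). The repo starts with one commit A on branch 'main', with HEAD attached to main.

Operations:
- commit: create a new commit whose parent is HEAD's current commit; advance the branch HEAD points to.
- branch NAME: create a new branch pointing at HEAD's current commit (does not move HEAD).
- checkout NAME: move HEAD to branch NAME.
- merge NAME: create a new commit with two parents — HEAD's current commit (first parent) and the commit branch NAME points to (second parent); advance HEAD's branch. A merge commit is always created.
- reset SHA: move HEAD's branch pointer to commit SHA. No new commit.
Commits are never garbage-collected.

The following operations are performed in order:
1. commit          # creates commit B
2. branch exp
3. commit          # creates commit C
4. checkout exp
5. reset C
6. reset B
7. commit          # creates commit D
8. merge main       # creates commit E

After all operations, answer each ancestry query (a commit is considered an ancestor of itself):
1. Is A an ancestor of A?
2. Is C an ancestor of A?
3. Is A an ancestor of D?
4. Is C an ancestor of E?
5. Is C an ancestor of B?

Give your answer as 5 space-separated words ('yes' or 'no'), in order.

After op 1 (commit): HEAD=main@B [main=B]
After op 2 (branch): HEAD=main@B [exp=B main=B]
After op 3 (commit): HEAD=main@C [exp=B main=C]
After op 4 (checkout): HEAD=exp@B [exp=B main=C]
After op 5 (reset): HEAD=exp@C [exp=C main=C]
After op 6 (reset): HEAD=exp@B [exp=B main=C]
After op 7 (commit): HEAD=exp@D [exp=D main=C]
After op 8 (merge): HEAD=exp@E [exp=E main=C]
ancestors(A) = {A}; A in? yes
ancestors(A) = {A}; C in? no
ancestors(D) = {A,B,D}; A in? yes
ancestors(E) = {A,B,C,D,E}; C in? yes
ancestors(B) = {A,B}; C in? no

Answer: yes no yes yes no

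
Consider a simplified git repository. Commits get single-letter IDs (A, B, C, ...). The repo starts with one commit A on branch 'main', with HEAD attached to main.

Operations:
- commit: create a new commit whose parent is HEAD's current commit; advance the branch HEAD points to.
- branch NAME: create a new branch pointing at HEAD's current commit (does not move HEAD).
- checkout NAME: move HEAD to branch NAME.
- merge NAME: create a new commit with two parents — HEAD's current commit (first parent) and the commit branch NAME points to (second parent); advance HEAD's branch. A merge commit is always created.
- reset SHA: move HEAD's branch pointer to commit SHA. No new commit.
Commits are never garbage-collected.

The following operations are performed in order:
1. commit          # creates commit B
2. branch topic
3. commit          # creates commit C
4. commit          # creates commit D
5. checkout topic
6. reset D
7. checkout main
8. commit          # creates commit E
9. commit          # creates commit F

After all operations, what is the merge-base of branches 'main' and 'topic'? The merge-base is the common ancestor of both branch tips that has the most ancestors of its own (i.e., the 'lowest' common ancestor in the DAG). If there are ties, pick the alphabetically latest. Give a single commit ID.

After op 1 (commit): HEAD=main@B [main=B]
After op 2 (branch): HEAD=main@B [main=B topic=B]
After op 3 (commit): HEAD=main@C [main=C topic=B]
After op 4 (commit): HEAD=main@D [main=D topic=B]
After op 5 (checkout): HEAD=topic@B [main=D topic=B]
After op 6 (reset): HEAD=topic@D [main=D topic=D]
After op 7 (checkout): HEAD=main@D [main=D topic=D]
After op 8 (commit): HEAD=main@E [main=E topic=D]
After op 9 (commit): HEAD=main@F [main=F topic=D]
ancestors(main=F): ['A', 'B', 'C', 'D', 'E', 'F']
ancestors(topic=D): ['A', 'B', 'C', 'D']
common: ['A', 'B', 'C', 'D']

Answer: D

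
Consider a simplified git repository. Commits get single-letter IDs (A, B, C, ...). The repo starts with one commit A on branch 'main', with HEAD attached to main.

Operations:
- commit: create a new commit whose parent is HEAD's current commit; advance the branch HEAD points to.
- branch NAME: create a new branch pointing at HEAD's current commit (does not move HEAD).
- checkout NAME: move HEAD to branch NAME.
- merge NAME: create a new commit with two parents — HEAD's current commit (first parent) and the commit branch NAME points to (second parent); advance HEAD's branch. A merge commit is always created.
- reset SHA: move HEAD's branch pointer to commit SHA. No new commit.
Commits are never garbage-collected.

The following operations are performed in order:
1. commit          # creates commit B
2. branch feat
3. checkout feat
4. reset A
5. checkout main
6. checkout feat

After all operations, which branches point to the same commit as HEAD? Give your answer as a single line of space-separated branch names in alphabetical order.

Answer: feat

Derivation:
After op 1 (commit): HEAD=main@B [main=B]
After op 2 (branch): HEAD=main@B [feat=B main=B]
After op 3 (checkout): HEAD=feat@B [feat=B main=B]
After op 4 (reset): HEAD=feat@A [feat=A main=B]
After op 5 (checkout): HEAD=main@B [feat=A main=B]
After op 6 (checkout): HEAD=feat@A [feat=A main=B]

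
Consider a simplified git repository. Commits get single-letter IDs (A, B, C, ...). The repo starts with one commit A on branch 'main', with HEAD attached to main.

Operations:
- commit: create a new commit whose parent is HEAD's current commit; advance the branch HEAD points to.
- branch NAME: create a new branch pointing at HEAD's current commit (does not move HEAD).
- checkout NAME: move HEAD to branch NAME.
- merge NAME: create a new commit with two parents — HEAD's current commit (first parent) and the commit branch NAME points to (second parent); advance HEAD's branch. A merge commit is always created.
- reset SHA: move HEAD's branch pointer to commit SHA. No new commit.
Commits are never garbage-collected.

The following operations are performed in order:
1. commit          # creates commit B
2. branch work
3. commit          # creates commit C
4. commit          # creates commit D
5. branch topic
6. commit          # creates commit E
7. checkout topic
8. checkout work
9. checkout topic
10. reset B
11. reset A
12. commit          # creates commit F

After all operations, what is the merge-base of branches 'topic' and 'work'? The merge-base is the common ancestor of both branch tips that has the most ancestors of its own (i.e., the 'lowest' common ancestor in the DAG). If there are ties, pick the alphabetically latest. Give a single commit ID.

Answer: A

Derivation:
After op 1 (commit): HEAD=main@B [main=B]
After op 2 (branch): HEAD=main@B [main=B work=B]
After op 3 (commit): HEAD=main@C [main=C work=B]
After op 4 (commit): HEAD=main@D [main=D work=B]
After op 5 (branch): HEAD=main@D [main=D topic=D work=B]
After op 6 (commit): HEAD=main@E [main=E topic=D work=B]
After op 7 (checkout): HEAD=topic@D [main=E topic=D work=B]
After op 8 (checkout): HEAD=work@B [main=E topic=D work=B]
After op 9 (checkout): HEAD=topic@D [main=E topic=D work=B]
After op 10 (reset): HEAD=topic@B [main=E topic=B work=B]
After op 11 (reset): HEAD=topic@A [main=E topic=A work=B]
After op 12 (commit): HEAD=topic@F [main=E topic=F work=B]
ancestors(topic=F): ['A', 'F']
ancestors(work=B): ['A', 'B']
common: ['A']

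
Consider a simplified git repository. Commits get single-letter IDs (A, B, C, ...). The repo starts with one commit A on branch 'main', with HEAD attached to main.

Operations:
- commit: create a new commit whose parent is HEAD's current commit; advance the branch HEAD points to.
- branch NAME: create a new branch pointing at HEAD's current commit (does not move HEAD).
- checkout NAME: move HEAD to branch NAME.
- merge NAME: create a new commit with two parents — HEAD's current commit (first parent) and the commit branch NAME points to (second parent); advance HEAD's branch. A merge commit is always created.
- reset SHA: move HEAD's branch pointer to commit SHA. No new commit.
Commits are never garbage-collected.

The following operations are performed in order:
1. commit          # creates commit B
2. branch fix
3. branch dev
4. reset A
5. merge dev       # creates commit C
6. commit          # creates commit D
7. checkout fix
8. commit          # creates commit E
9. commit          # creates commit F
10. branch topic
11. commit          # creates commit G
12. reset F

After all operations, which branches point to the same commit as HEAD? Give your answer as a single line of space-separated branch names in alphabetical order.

Answer: fix topic

Derivation:
After op 1 (commit): HEAD=main@B [main=B]
After op 2 (branch): HEAD=main@B [fix=B main=B]
After op 3 (branch): HEAD=main@B [dev=B fix=B main=B]
After op 4 (reset): HEAD=main@A [dev=B fix=B main=A]
After op 5 (merge): HEAD=main@C [dev=B fix=B main=C]
After op 6 (commit): HEAD=main@D [dev=B fix=B main=D]
After op 7 (checkout): HEAD=fix@B [dev=B fix=B main=D]
After op 8 (commit): HEAD=fix@E [dev=B fix=E main=D]
After op 9 (commit): HEAD=fix@F [dev=B fix=F main=D]
After op 10 (branch): HEAD=fix@F [dev=B fix=F main=D topic=F]
After op 11 (commit): HEAD=fix@G [dev=B fix=G main=D topic=F]
After op 12 (reset): HEAD=fix@F [dev=B fix=F main=D topic=F]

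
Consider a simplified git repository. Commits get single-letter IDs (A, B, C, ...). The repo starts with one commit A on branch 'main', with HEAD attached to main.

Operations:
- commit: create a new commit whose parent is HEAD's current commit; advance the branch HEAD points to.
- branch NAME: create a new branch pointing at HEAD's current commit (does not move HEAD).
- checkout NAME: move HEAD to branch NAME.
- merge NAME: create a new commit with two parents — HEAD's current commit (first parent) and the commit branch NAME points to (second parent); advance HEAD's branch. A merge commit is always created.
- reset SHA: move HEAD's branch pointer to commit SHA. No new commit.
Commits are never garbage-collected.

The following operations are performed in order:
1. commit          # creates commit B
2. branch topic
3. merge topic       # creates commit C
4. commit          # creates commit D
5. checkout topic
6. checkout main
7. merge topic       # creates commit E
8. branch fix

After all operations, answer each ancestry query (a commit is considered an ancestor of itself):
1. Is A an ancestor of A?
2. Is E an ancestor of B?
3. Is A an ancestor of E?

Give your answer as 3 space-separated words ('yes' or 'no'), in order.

After op 1 (commit): HEAD=main@B [main=B]
After op 2 (branch): HEAD=main@B [main=B topic=B]
After op 3 (merge): HEAD=main@C [main=C topic=B]
After op 4 (commit): HEAD=main@D [main=D topic=B]
After op 5 (checkout): HEAD=topic@B [main=D topic=B]
After op 6 (checkout): HEAD=main@D [main=D topic=B]
After op 7 (merge): HEAD=main@E [main=E topic=B]
After op 8 (branch): HEAD=main@E [fix=E main=E topic=B]
ancestors(A) = {A}; A in? yes
ancestors(B) = {A,B}; E in? no
ancestors(E) = {A,B,C,D,E}; A in? yes

Answer: yes no yes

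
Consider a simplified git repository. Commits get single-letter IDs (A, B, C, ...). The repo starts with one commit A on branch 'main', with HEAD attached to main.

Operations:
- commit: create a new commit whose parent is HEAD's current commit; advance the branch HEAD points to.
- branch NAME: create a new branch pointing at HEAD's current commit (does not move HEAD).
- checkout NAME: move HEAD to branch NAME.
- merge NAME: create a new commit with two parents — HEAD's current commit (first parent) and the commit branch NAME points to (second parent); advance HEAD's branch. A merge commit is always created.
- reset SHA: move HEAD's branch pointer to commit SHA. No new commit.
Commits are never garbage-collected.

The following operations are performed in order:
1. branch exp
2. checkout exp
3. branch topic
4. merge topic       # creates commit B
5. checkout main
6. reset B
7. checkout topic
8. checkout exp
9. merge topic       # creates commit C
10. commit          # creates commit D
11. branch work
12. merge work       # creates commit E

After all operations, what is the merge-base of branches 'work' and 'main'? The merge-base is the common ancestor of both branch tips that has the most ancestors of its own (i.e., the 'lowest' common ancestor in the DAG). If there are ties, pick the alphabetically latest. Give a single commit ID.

After op 1 (branch): HEAD=main@A [exp=A main=A]
After op 2 (checkout): HEAD=exp@A [exp=A main=A]
After op 3 (branch): HEAD=exp@A [exp=A main=A topic=A]
After op 4 (merge): HEAD=exp@B [exp=B main=A topic=A]
After op 5 (checkout): HEAD=main@A [exp=B main=A topic=A]
After op 6 (reset): HEAD=main@B [exp=B main=B topic=A]
After op 7 (checkout): HEAD=topic@A [exp=B main=B topic=A]
After op 8 (checkout): HEAD=exp@B [exp=B main=B topic=A]
After op 9 (merge): HEAD=exp@C [exp=C main=B topic=A]
After op 10 (commit): HEAD=exp@D [exp=D main=B topic=A]
After op 11 (branch): HEAD=exp@D [exp=D main=B topic=A work=D]
After op 12 (merge): HEAD=exp@E [exp=E main=B topic=A work=D]
ancestors(work=D): ['A', 'B', 'C', 'D']
ancestors(main=B): ['A', 'B']
common: ['A', 'B']

Answer: B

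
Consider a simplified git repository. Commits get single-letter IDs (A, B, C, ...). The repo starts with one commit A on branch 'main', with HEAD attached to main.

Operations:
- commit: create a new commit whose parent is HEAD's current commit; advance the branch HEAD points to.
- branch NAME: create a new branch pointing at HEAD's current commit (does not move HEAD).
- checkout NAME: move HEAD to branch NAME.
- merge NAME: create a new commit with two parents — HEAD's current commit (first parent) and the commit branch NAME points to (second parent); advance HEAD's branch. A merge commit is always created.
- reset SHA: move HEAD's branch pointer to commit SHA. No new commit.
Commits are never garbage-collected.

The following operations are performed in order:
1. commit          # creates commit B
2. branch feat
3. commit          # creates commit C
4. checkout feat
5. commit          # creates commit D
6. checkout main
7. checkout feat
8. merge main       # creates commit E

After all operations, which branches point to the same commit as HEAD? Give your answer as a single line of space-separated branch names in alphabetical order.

After op 1 (commit): HEAD=main@B [main=B]
After op 2 (branch): HEAD=main@B [feat=B main=B]
After op 3 (commit): HEAD=main@C [feat=B main=C]
After op 4 (checkout): HEAD=feat@B [feat=B main=C]
After op 5 (commit): HEAD=feat@D [feat=D main=C]
After op 6 (checkout): HEAD=main@C [feat=D main=C]
After op 7 (checkout): HEAD=feat@D [feat=D main=C]
After op 8 (merge): HEAD=feat@E [feat=E main=C]

Answer: feat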